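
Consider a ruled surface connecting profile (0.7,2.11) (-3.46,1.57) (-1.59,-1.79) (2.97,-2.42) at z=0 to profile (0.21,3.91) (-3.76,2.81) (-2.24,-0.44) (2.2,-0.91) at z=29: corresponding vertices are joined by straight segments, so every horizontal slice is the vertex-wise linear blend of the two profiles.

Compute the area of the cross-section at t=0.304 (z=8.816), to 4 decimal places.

Area at t=0.304: 17.2595

Cross-section at t=0.304: each vertex is (1-t)·p0[i] + t·p1[i].
  v1: (1-0.304)·(0.7,2.11) + 0.304·(0.21,3.91) = (0.5510,2.6572)
  v2: (1-0.304)·(-3.46,1.57) + 0.304·(-3.76,2.81) = (-3.5512,1.9470)
  v3: (1-0.304)·(-1.59,-1.79) + 0.304·(-2.24,-0.44) = (-1.7876,-1.3796)
  v4: (1-0.304)·(2.97,-2.42) + 0.304·(2.2,-0.91) = (2.7359,-1.9610)
Shoelace sum Σ(x_i·y_{i+1} − x_{i+1}·y_i):
  i=1: 0.5510·1.9470 − -3.5512·2.6572 = +10.5091 (running +10.5091)
  i=2: -3.5512·-1.3796 − -1.7876·1.9470 = +8.3796 (running +18.8887)
  i=3: -1.7876·-1.9610 − 2.7359·-1.3796 = +7.2799 (running +26.1686)
  i=4: 2.7359·2.6572 − 0.5510·-1.9610 = +8.3505 (running +34.5191)
Area = |Σ|/2 = |34.5191|/2 = 17.2595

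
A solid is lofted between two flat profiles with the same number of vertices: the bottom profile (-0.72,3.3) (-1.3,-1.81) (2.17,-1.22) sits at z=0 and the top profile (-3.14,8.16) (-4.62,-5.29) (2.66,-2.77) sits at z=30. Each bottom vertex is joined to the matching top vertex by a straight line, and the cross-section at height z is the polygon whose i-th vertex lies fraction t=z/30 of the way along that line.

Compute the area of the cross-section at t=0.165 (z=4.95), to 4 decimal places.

Area at t=0.165: 12.9612

Cross-section at t=0.165: each vertex is (1-t)·p0[i] + t·p1[i].
  v1: (1-0.165)·(-0.72,3.3) + 0.165·(-3.14,8.16) = (-1.1193,4.1019)
  v2: (1-0.165)·(-1.3,-1.81) + 0.165·(-4.62,-5.29) = (-1.8478,-2.3842)
  v3: (1-0.165)·(2.17,-1.22) + 0.165·(2.66,-2.77) = (2.2508,-1.4757)
Shoelace sum Σ(x_i·y_{i+1} − x_{i+1}·y_i):
  i=1: -1.1193·-2.3842 − -1.8478·4.1019 = +10.2481 (running +10.2481)
  i=2: -1.8478·-1.4757 − 2.2508·-2.3842 = +8.0934 (running +18.3415)
  i=3: 2.2508·4.1019 − -1.1193·-1.4757 = +7.5810 (running +25.9224)
Area = |Σ|/2 = |25.9224|/2 = 12.9612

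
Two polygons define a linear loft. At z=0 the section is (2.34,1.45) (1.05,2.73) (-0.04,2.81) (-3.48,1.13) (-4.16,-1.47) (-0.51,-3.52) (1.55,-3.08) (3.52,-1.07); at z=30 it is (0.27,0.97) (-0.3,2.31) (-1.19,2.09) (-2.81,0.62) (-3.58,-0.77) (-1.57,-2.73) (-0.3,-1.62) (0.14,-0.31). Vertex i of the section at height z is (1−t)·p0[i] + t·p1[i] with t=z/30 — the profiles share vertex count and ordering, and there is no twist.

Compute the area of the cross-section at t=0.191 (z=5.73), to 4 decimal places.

Cross-section at t=0.191: each vertex is (1-t)·p0[i] + t·p1[i].
  v1: (1-0.191)·(2.34,1.45) + 0.191·(0.27,0.97) = (1.9446,1.3583)
  v2: (1-0.191)·(1.05,2.73) + 0.191·(-0.3,2.31) = (0.7921,2.6498)
  v3: (1-0.191)·(-0.04,2.81) + 0.191·(-1.19,2.09) = (-0.2596,2.6725)
  v4: (1-0.191)·(-3.48,1.13) + 0.191·(-2.81,0.62) = (-3.3520,1.0326)
  v5: (1-0.191)·(-4.16,-1.47) + 0.191·(-3.58,-0.77) = (-4.0492,-1.3363)
  v6: (1-0.191)·(-0.51,-3.52) + 0.191·(-1.57,-2.73) = (-0.7125,-3.3691)
  v7: (1-0.191)·(1.55,-3.08) + 0.191·(-0.3,-1.62) = (1.1966,-2.8011)
  v8: (1-0.191)·(3.52,-1.07) + 0.191·(0.14,-0.31) = (2.8744,-0.9248)
Shoelace sum Σ(x_i·y_{i+1} − x_{i+1}·y_i):
  i=1: 1.9446·2.6498 − 0.7921·1.3583 = +4.0768 (running +4.0768)
  i=2: 0.7921·2.6725 − -0.2596·2.6498 = +2.8050 (running +6.8819)
  i=3: -0.2596·1.0326 − -3.3520·2.6725 = +8.6901 (running +15.5720)
  i=4: -3.3520·-1.3363 − -4.0492·1.0326 = +8.6605 (running +24.2325)
  i=5: -4.0492·-3.3691 − -0.7125·-1.3363 = +12.6902 (running +36.9227)
  i=6: -0.7125·-2.8011 − 1.1966·-3.3691 = +6.0273 (running +42.9500)
  i=7: 1.1966·-0.9248 − 2.8744·-2.8011 = +6.9449 (running +49.8950)
  i=8: 2.8744·1.3583 − 1.9446·-0.9248 = +5.7029 (running +55.5978)
Area = |Σ|/2 = |55.5978|/2 = 27.7989

Area at t=0.191: 27.7989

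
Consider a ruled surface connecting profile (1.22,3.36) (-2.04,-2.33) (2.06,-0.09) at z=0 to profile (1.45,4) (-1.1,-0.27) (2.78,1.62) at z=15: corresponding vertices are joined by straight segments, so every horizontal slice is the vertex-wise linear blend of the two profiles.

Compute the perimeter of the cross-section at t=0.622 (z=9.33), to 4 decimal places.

Perimeter at t=0.622: 13.0320

Cross-section at t=0.622: each vertex is (1-t)·p0[i] + t·p1[i].
  v1: (1-0.622)·(1.22,3.36) + 0.622·(1.45,4) = (1.3631,3.7581)
  v2: (1-0.622)·(-2.04,-2.33) + 0.622·(-1.1,-0.27) = (-1.4553,-1.0487)
  v3: (1-0.622)·(2.06,-0.09) + 0.622·(2.78,1.62) = (2.5078,0.9736)
Perimeter = Σ |v_{i+1} − v_i|:
  edge 1→2: √(-2.8184² + -4.8068²) = 5.5721 (running 5.5721)
  edge 2→3: √(3.9632² + 2.0223²) = 4.4493 (running 10.0214)
  edge 3→1: √(-1.1448² + 2.7845²) = 3.0106 (running 13.0320)
Perimeter = 13.0320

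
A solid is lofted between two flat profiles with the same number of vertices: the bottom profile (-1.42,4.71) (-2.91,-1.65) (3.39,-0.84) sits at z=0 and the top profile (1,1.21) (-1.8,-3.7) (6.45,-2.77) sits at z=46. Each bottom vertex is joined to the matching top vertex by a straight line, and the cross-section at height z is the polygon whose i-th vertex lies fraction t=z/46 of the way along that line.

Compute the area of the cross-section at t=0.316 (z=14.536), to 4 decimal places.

Cross-section at t=0.316: each vertex is (1-t)·p0[i] + t·p1[i].
  v1: (1-0.316)·(-1.42,4.71) + 0.316·(1,1.21) = (-0.6553,3.6040)
  v2: (1-0.316)·(-2.91,-1.65) + 0.316·(-1.8,-3.7) = (-2.5592,-2.2978)
  v3: (1-0.316)·(3.39,-0.84) + 0.316·(6.45,-2.77) = (4.3570,-1.4499)
Shoelace sum Σ(x_i·y_{i+1} − x_{i+1}·y_i):
  i=1: -0.6553·-2.2978 − -2.5592·3.6040 = +10.7292 (running +10.7292)
  i=2: -2.5592·-1.4499 − 4.3570·-2.2978 = +13.7220 (running +24.4512)
  i=3: 4.3570·3.6040 − -0.6553·-1.4499 = +14.7524 (running +39.2036)
Area = |Σ|/2 = |39.2036|/2 = 19.6018

Area at t=0.316: 19.6018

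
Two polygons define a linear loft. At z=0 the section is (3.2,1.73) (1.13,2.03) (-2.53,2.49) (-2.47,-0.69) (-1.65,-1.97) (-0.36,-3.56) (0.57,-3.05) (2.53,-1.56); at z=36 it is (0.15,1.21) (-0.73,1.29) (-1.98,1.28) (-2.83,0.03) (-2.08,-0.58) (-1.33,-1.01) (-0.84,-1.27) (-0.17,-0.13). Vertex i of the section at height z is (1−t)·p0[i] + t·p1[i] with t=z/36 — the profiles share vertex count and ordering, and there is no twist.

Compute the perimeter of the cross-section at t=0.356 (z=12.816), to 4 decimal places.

Cross-section at t=0.356: each vertex is (1-t)·p0[i] + t·p1[i].
  v1: (1-0.356)·(3.2,1.73) + 0.356·(0.15,1.21) = (2.1142,1.5449)
  v2: (1-0.356)·(1.13,2.03) + 0.356·(-0.73,1.29) = (0.4678,1.7666)
  v3: (1-0.356)·(-2.53,2.49) + 0.356·(-1.98,1.28) = (-2.3342,2.0592)
  v4: (1-0.356)·(-2.47,-0.69) + 0.356·(-2.83,0.03) = (-2.5982,-0.4337)
  v5: (1-0.356)·(-1.65,-1.97) + 0.356·(-2.08,-0.58) = (-1.8031,-1.4752)
  v6: (1-0.356)·(-0.36,-3.56) + 0.356·(-1.33,-1.01) = (-0.7053,-2.6522)
  v7: (1-0.356)·(0.57,-3.05) + 0.356·(-0.84,-1.27) = (0.0680,-2.4163)
  v8: (1-0.356)·(2.53,-1.56) + 0.356·(-0.17,-0.13) = (1.5688,-1.0509)
Perimeter = Σ |v_{i+1} − v_i|:
  edge 1→2: √(-1.6464² + 0.2217²) = 1.6612 (running 1.6612)
  edge 2→3: √(-2.8020² + 0.2927²) = 2.8173 (running 4.4785)
  edge 3→4: √(-0.2640² + -2.4929²) = 2.5069 (running 6.9854)
  edge 4→5: √(0.7951² + -1.0415²) = 1.3103 (running 8.2956)
  edge 5→6: √(1.0978² + -1.1770²) = 1.6095 (running 9.9051)
  edge 6→7: √(0.7734² + 0.2359²) = 0.8085 (running 10.7137)
  edge 7→8: √(1.5008² + 1.3654²) = 2.0289 (running 12.7426)
  edge 8→1: √(0.5454² + 2.5958²) = 2.6525 (running 15.3951)
Perimeter = 15.3951

Perimeter at t=0.356: 15.3951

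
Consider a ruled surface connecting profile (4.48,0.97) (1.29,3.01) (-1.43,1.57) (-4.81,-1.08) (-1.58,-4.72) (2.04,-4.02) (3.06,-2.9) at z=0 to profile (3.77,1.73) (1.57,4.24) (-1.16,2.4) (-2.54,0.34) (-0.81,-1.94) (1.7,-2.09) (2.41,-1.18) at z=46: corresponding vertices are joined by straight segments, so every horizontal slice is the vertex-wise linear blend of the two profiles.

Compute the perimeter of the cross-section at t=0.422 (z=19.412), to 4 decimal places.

Perimeter at t=0.422: 22.5041

Cross-section at t=0.422: each vertex is (1-t)·p0[i] + t·p1[i].
  v1: (1-0.422)·(4.48,0.97) + 0.422·(3.77,1.73) = (4.1804,1.2907)
  v2: (1-0.422)·(1.29,3.01) + 0.422·(1.57,4.24) = (1.4082,3.5291)
  v3: (1-0.422)·(-1.43,1.57) + 0.422·(-1.16,2.4) = (-1.3161,1.9203)
  v4: (1-0.422)·(-4.81,-1.08) + 0.422·(-2.54,0.34) = (-3.8521,-0.4808)
  v5: (1-0.422)·(-1.58,-4.72) + 0.422·(-0.81,-1.94) = (-1.2551,-3.5468)
  v6: (1-0.422)·(2.04,-4.02) + 0.422·(1.7,-2.09) = (1.8965,-3.2055)
  v7: (1-0.422)·(3.06,-2.9) + 0.422·(2.41,-1.18) = (2.7857,-2.1742)
Perimeter = Σ |v_{i+1} − v_i|:
  edge 1→2: √(-2.7722² + 2.2383²) = 3.5631 (running 3.5631)
  edge 2→3: √(-2.7242² + -1.6088²) = 3.1638 (running 6.7269)
  edge 3→4: √(-2.5360² + -2.4010²) = 3.4923 (running 10.2192)
  edge 4→5: √(2.5970² + -3.0661²) = 4.0181 (running 14.2373)
  edge 5→6: √(3.1516² + 0.3413²) = 3.1700 (running 17.4073)
  edge 6→7: √(0.8892² + 1.0314²) = 1.3618 (running 18.7690)
  edge 7→1: √(1.3947² + 3.4649²) = 3.7350 (running 22.5041)
Perimeter = 22.5041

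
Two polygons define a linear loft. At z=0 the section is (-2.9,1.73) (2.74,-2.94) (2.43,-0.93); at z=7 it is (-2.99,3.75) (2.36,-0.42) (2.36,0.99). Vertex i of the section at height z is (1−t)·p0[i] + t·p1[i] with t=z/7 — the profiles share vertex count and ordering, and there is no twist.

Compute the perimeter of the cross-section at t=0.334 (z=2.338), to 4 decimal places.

Perimeter at t=0.334: 14.9408

Cross-section at t=0.334: each vertex is (1-t)·p0[i] + t·p1[i].
  v1: (1-0.334)·(-2.9,1.73) + 0.334·(-2.99,3.75) = (-2.9301,2.4047)
  v2: (1-0.334)·(2.74,-2.94) + 0.334·(2.36,-0.42) = (2.6131,-2.0983)
  v3: (1-0.334)·(2.43,-0.93) + 0.334·(2.36,0.99) = (2.4066,-0.2887)
Perimeter = Σ |v_{i+1} − v_i|:
  edge 1→2: √(5.5431² + -4.5030²) = 7.1417 (running 7.1417)
  edge 2→3: √(-0.2065² + 1.8096²) = 1.8213 (running 8.9630)
  edge 3→1: √(-5.3367² + 2.6934²) = 5.9778 (running 14.9408)
Perimeter = 14.9408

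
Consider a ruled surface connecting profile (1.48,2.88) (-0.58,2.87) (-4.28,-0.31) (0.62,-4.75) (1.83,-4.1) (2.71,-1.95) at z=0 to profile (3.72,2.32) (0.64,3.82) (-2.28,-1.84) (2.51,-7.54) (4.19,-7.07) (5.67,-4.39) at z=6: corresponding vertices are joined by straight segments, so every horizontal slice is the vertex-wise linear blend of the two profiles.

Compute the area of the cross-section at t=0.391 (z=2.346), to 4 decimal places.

Cross-section at t=0.391: each vertex is (1-t)·p0[i] + t·p1[i].
  v1: (1-0.391)·(1.48,2.88) + 0.391·(3.72,2.32) = (2.3558,2.6610)
  v2: (1-0.391)·(-0.58,2.87) + 0.391·(0.64,3.82) = (-0.1030,3.2414)
  v3: (1-0.391)·(-4.28,-0.31) + 0.391·(-2.28,-1.84) = (-3.4980,-0.9082)
  v4: (1-0.391)·(0.62,-4.75) + 0.391·(2.51,-7.54) = (1.3590,-5.8409)
  v5: (1-0.391)·(1.83,-4.1) + 0.391·(4.19,-7.07) = (2.7528,-5.2613)
  v6: (1-0.391)·(2.71,-1.95) + 0.391·(5.67,-4.39) = (3.8674,-2.9040)
Shoelace sum Σ(x_i·y_{i+1} − x_{i+1}·y_i):
  i=1: 2.3558·3.2414 − -0.1030·2.6610 = +7.9104 (running +7.9104)
  i=2: -0.1030·-0.9082 − -3.4980·3.2414 = +11.4321 (running +19.3425)
  i=3: -3.4980·-5.8409 − 1.3590·-0.9082 = +21.6657 (running +41.0082)
  i=4: 1.3590·-5.2613 − 2.7528·-5.8409 = +8.9286 (running +49.9368)
  i=5: 2.7528·-2.9040 − 3.8674·-5.2613 = +12.3531 (running +62.2899)
  i=6: 3.8674·2.6610 − 2.3558·-2.9040 = +17.1327 (running +79.4225)
Area = |Σ|/2 = |79.4225|/2 = 39.7113

Area at t=0.391: 39.7113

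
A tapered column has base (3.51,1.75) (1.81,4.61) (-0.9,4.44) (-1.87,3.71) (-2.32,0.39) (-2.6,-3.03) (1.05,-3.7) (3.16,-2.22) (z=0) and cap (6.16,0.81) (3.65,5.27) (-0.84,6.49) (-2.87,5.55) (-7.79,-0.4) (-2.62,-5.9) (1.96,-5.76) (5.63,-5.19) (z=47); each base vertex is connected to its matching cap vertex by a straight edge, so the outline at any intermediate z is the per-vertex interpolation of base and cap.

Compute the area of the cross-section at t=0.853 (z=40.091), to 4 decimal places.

Area at t=0.853: 108.1374

Cross-section at t=0.853: each vertex is (1-t)·p0[i] + t·p1[i].
  v1: (1-0.853)·(3.51,1.75) + 0.853·(6.16,0.81) = (5.7705,0.9482)
  v2: (1-0.853)·(1.81,4.61) + 0.853·(3.65,5.27) = (3.3795,5.1730)
  v3: (1-0.853)·(-0.9,4.44) + 0.853·(-0.84,6.49) = (-0.8488,6.1886)
  v4: (1-0.853)·(-1.87,3.71) + 0.853·(-2.87,5.55) = (-2.7230,5.2795)
  v5: (1-0.853)·(-2.32,0.39) + 0.853·(-7.79,-0.4) = (-6.9859,-0.2839)
  v6: (1-0.853)·(-2.6,-3.03) + 0.853·(-2.62,-5.9) = (-2.6171,-5.4781)
  v7: (1-0.853)·(1.05,-3.7) + 0.853·(1.96,-5.76) = (1.8262,-5.4572)
  v8: (1-0.853)·(3.16,-2.22) + 0.853·(5.63,-5.19) = (5.2669,-4.7534)
Shoelace sum Σ(x_i·y_{i+1} − x_{i+1}·y_i):
  i=1: 5.7705·5.1730 − 3.3795·0.9482 = +26.6460 (running +26.6460)
  i=2: 3.3795·6.1886 − -0.8488·5.1730 = +25.3056 (running +51.9516)
  i=3: -0.8488·5.2795 − -2.7230·6.1886 = +12.3703 (running +64.3220)
  i=4: -2.7230·-0.2839 − -6.9859·5.2795 = +37.6552 (running +101.9772)
  i=5: -6.9859·-5.4781 − -2.6171·-0.2839 = +37.5267 (running +139.5039)
  i=6: -2.6171·-5.4572 − 1.8262·-5.4781 = +24.2861 (running +163.7899)
  i=7: 1.8262·-4.7534 − 5.2669·-5.4572 = +20.0617 (running +183.8516)
  i=8: 5.2669·0.9482 − 5.7705·-4.7534 = +32.4233 (running +216.2749)
Area = |Σ|/2 = |216.2749|/2 = 108.1374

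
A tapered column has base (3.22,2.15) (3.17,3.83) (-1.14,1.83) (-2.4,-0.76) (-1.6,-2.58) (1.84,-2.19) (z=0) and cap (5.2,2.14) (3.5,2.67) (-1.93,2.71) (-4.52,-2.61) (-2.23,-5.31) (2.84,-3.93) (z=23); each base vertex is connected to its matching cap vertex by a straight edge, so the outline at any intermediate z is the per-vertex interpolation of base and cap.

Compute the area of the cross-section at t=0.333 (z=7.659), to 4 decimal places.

Cross-section at t=0.333: each vertex is (1-t)·p0[i] + t·p1[i].
  v1: (1-0.333)·(3.22,2.15) + 0.333·(5.2,2.14) = (3.8793,2.1467)
  v2: (1-0.333)·(3.17,3.83) + 0.333·(3.5,2.67) = (3.2799,3.4437)
  v3: (1-0.333)·(-1.14,1.83) + 0.333·(-1.93,2.71) = (-1.4031,2.1230)
  v4: (1-0.333)·(-2.4,-0.76) + 0.333·(-4.52,-2.61) = (-3.1060,-1.3760)
  v5: (1-0.333)·(-1.6,-2.58) + 0.333·(-2.23,-5.31) = (-1.8098,-3.4891)
  v6: (1-0.333)·(1.84,-2.19) + 0.333·(2.84,-3.93) = (2.1730,-2.7694)
Shoelace sum Σ(x_i·y_{i+1} − x_{i+1}·y_i):
  i=1: 3.8793·3.4437 − 3.2799·2.1467 = +6.3185 (running +6.3185)
  i=2: 3.2799·2.1230 − -1.4031·3.4437 = +11.7951 (running +18.1136)
  i=3: -1.4031·-1.3760 − -3.1060·2.1230 = +8.5248 (running +26.6384)
  i=4: -3.1060·-3.4891 − -1.8098·-1.3760 = +8.3466 (running +34.9850)
  i=5: -1.8098·-2.7694 − 2.1730·-3.4891 = +12.5939 (running +47.5789)
  i=6: 2.1730·2.1467 − 3.8793·-2.7694 = +15.4082 (running +62.9871)
Area = |Σ|/2 = |62.9871|/2 = 31.4936

Area at t=0.333: 31.4936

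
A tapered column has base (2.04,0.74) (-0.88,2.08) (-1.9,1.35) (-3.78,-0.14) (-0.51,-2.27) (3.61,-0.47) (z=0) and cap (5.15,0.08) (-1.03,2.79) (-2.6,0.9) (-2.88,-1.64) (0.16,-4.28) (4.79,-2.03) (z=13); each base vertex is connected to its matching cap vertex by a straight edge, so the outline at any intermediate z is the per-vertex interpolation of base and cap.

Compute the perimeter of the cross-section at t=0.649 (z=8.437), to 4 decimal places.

Perimeter at t=0.649: 20.5739

Cross-section at t=0.649: each vertex is (1-t)·p0[i] + t·p1[i].
  v1: (1-0.649)·(2.04,0.74) + 0.649·(5.15,0.08) = (4.0584,0.3117)
  v2: (1-0.649)·(-0.88,2.08) + 0.649·(-1.03,2.79) = (-0.9773,2.5408)
  v3: (1-0.649)·(-1.9,1.35) + 0.649·(-2.6,0.9) = (-2.3543,1.0579)
  v4: (1-0.649)·(-3.78,-0.14) + 0.649·(-2.88,-1.64) = (-3.1959,-1.1135)
  v5: (1-0.649)·(-0.51,-2.27) + 0.649·(0.16,-4.28) = (-0.0752,-3.5745)
  v6: (1-0.649)·(3.61,-0.47) + 0.649·(4.79,-2.03) = (4.3758,-1.4824)
Perimeter = Σ |v_{i+1} − v_i|:
  edge 1→2: √(-5.0357² + 2.2291²) = 5.5071 (running 5.5071)
  edge 2→3: √(-1.3769² + -1.4828²) = 2.0236 (running 7.5306)
  edge 3→4: √(-0.8416² + -2.1715²) = 2.3288 (running 9.8595)
  edge 4→5: √(3.1207² + -2.4610²) = 3.9743 (running 13.8338)
  edge 5→6: √(4.4510² + 2.0921²) = 4.9181 (running 18.7519)
  edge 6→1: √(-0.3174² + 1.7941²) = 1.8220 (running 20.5739)
Perimeter = 20.5739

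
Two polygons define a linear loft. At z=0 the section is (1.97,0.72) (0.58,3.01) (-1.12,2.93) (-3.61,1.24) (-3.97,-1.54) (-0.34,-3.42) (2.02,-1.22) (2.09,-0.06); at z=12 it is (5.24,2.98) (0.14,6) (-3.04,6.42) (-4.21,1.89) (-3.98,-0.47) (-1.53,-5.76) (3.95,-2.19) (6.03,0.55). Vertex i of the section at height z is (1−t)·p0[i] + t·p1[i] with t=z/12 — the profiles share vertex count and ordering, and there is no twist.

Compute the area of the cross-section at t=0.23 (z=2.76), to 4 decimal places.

Cross-section at t=0.23: each vertex is (1-t)·p0[i] + t·p1[i].
  v1: (1-0.23)·(1.97,0.72) + 0.23·(5.24,2.98) = (2.7221,1.2398)
  v2: (1-0.23)·(0.58,3.01) + 0.23·(0.14,6) = (0.4788,3.6977)
  v3: (1-0.23)·(-1.12,2.93) + 0.23·(-3.04,6.42) = (-1.5616,3.7327)
  v4: (1-0.23)·(-3.61,1.24) + 0.23·(-4.21,1.89) = (-3.7480,1.3895)
  v5: (1-0.23)·(-3.97,-1.54) + 0.23·(-3.98,-0.47) = (-3.9723,-1.2939)
  v6: (1-0.23)·(-0.34,-3.42) + 0.23·(-1.53,-5.76) = (-0.6137,-3.9582)
  v7: (1-0.23)·(2.02,-1.22) + 0.23·(3.95,-2.19) = (2.4639,-1.4431)
  v8: (1-0.23)·(2.09,-0.06) + 0.23·(6.03,0.55) = (2.9962,0.0803)
Shoelace sum Σ(x_i·y_{i+1} − x_{i+1}·y_i):
  i=1: 2.7221·3.6977 − 0.4788·1.2398 = +9.4719 (running +9.4719)
  i=2: 0.4788·3.7327 − -1.5616·3.6977 = +7.5615 (running +17.0334)
  i=3: -1.5616·1.3895 − -3.7480·3.7327 = +11.8203 (running +28.8538)
  i=4: -3.7480·-1.2939 − -3.9723·1.3895 = +10.3690 (running +39.2228)
  i=5: -3.9723·-3.9582 − -0.6137·-1.2939 = +14.9291 (running +54.1519)
  i=6: -0.6137·-1.4431 − 2.4639·-3.9582 = +10.6382 (running +64.7901)
  i=7: 2.4639·0.0803 − 2.9962·-1.4431 = +4.5217 (running +69.3118)
  i=8: 2.9962·1.2398 − 2.7221·0.0803 = +3.4961 (running +72.8079)
Area = |Σ|/2 = |72.8079|/2 = 36.4040

Area at t=0.23: 36.4040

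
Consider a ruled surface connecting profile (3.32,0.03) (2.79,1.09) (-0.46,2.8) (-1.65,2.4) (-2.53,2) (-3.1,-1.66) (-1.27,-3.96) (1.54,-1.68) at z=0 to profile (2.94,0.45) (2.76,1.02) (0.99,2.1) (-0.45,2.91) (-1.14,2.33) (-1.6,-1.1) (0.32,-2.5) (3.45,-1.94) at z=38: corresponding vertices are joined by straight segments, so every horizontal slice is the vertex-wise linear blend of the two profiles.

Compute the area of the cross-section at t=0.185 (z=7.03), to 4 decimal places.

Area at t=0.185: 24.8235

Cross-section at t=0.185: each vertex is (1-t)·p0[i] + t·p1[i].
  v1: (1-0.185)·(3.32,0.03) + 0.185·(2.94,0.45) = (3.2497,0.1077)
  v2: (1-0.185)·(2.79,1.09) + 0.185·(2.76,1.02) = (2.7844,1.0771)
  v3: (1-0.185)·(-0.46,2.8) + 0.185·(0.99,2.1) = (-0.1918,2.6705)
  v4: (1-0.185)·(-1.65,2.4) + 0.185·(-0.45,2.91) = (-1.4280,2.4943)
  v5: (1-0.185)·(-2.53,2) + 0.185·(-1.14,2.33) = (-2.2728,2.0610)
  v6: (1-0.185)·(-3.1,-1.66) + 0.185·(-1.6,-1.1) = (-2.8225,-1.5564)
  v7: (1-0.185)·(-1.27,-3.96) + 0.185·(0.32,-2.5) = (-0.9758,-3.6899)
  v8: (1-0.185)·(1.54,-1.68) + 0.185·(3.45,-1.94) = (1.8933,-1.7281)
Shoelace sum Σ(x_i·y_{i+1} − x_{i+1}·y_i):
  i=1: 3.2497·1.0771 − 2.7844·0.1077 = +3.2002 (running +3.2002)
  i=2: 2.7844·2.6705 − -0.1918·1.0771 = +7.6424 (running +10.8426)
  i=3: -0.1918·2.4943 − -1.4280·2.6705 = +3.3352 (running +14.1778)
  i=4: -1.4280·2.0610 − -2.2728·2.4943 = +2.7261 (running +16.9039)
  i=5: -2.2728·-1.5564 − -2.8225·2.0610 = +9.3548 (running +26.2587)
  i=6: -2.8225·-3.6899 − -0.9758·-1.5564 = +8.8959 (running +35.1546)
  i=7: -0.9758·-1.7281 − 1.8933·-3.6899 = +8.6726 (running +43.8272)
  i=8: 1.8933·0.1077 − 3.2497·-1.7281 = +5.8197 (running +49.6470)
Area = |Σ|/2 = |49.6470|/2 = 24.8235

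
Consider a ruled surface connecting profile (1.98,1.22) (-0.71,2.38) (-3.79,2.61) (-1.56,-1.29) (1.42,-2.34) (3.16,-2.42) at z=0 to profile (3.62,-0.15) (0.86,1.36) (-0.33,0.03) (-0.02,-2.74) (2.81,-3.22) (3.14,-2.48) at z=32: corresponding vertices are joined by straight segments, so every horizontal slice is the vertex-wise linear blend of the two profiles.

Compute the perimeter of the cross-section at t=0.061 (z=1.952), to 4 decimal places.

Cross-section at t=0.061: each vertex is (1-t)·p0[i] + t·p1[i].
  v1: (1-0.061)·(1.98,1.22) + 0.061·(3.62,-0.15) = (2.0800,1.1364)
  v2: (1-0.061)·(-0.71,2.38) + 0.061·(0.86,1.36) = (-0.6142,2.3178)
  v3: (1-0.061)·(-3.79,2.61) + 0.061·(-0.33,0.03) = (-3.5789,2.4526)
  v4: (1-0.061)·(-1.56,-1.29) + 0.061·(-0.02,-2.74) = (-1.4661,-1.3785)
  v5: (1-0.061)·(1.42,-2.34) + 0.061·(2.81,-3.22) = (1.5048,-2.3937)
  v6: (1-0.061)·(3.16,-2.42) + 0.061·(3.14,-2.48) = (3.1588,-2.4237)
Perimeter = Σ |v_{i+1} − v_i|:
  edge 1→2: √(-2.6943² + 1.1813²) = 2.9419 (running 2.9419)
  edge 2→3: √(-2.9647² + 0.1348²) = 2.9678 (running 5.9097)
  edge 3→4: √(2.1129² + -3.8311²) = 4.3751 (running 10.2847)
  edge 4→5: √(2.9709² + -1.0152²) = 3.1395 (running 13.4243)
  edge 5→6: √(1.6540² + -0.0300²) = 1.6543 (running 15.0785)
  edge 6→1: √(-1.0787² + 3.5601²) = 3.7199 (running 18.7985)
Perimeter = 18.7985

Perimeter at t=0.061: 18.7985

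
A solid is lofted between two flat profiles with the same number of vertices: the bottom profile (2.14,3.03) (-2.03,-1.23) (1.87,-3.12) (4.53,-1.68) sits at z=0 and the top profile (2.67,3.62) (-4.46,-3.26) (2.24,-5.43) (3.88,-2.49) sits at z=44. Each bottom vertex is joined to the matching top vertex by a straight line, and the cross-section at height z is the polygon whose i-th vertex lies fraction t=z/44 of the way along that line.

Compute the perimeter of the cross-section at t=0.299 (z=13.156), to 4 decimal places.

Perimeter at t=0.299: 20.8097

Cross-section at t=0.299: each vertex is (1-t)·p0[i] + t·p1[i].
  v1: (1-0.299)·(2.14,3.03) + 0.299·(2.67,3.62) = (2.2985,3.2064)
  v2: (1-0.299)·(-2.03,-1.23) + 0.299·(-4.46,-3.26) = (-2.7566,-1.8370)
  v3: (1-0.299)·(1.87,-3.12) + 0.299·(2.24,-5.43) = (1.9806,-3.8107)
  v4: (1-0.299)·(4.53,-1.68) + 0.299·(3.88,-2.49) = (4.3357,-1.9222)
Perimeter = Σ |v_{i+1} − v_i|:
  edge 1→2: √(-5.0550² + -5.0434²) = 7.1407 (running 7.1407)
  edge 2→3: √(4.7372² + -1.9737²) = 5.1319 (running 12.2726)
  edge 3→4: √(2.3550² + 1.8885²) = 3.0187 (running 15.2913)
  edge 4→1: √(-2.0372² + 5.1286²) = 5.5184 (running 20.8097)
Perimeter = 20.8097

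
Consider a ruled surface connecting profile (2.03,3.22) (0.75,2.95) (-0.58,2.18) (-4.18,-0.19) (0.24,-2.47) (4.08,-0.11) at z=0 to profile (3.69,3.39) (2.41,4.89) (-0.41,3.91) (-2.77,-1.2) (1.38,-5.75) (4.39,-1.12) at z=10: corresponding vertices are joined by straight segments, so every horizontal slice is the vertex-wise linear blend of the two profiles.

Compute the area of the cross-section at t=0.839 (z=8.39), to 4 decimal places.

Cross-section at t=0.839: each vertex is (1-t)·p0[i] + t·p1[i].
  v1: (1-0.839)·(2.03,3.22) + 0.839·(3.69,3.39) = (3.4227,3.3626)
  v2: (1-0.839)·(0.75,2.95) + 0.839·(2.41,4.89) = (2.1427,4.5777)
  v3: (1-0.839)·(-0.58,2.18) + 0.839·(-0.41,3.91) = (-0.4374,3.6315)
  v4: (1-0.839)·(-4.18,-0.19) + 0.839·(-2.77,-1.2) = (-2.9970,-1.0374)
  v5: (1-0.839)·(0.24,-2.47) + 0.839·(1.38,-5.75) = (1.1965,-5.2219)
  v6: (1-0.839)·(4.08,-0.11) + 0.839·(4.39,-1.12) = (4.3401,-0.9574)
Shoelace sum Σ(x_i·y_{i+1} − x_{i+1}·y_i):
  i=1: 3.4227·4.5777 − 2.1427·3.3626 = +8.4629 (running +8.4629)
  i=2: 2.1427·3.6315 − -0.4374·4.5777 = +9.7834 (running +18.2463)
  i=3: -0.4374·-1.0374 − -2.9970·3.6315 = +11.3373 (running +29.5836)
  i=4: -2.9970·-5.2219 − 1.1965·-1.0374 = +16.8913 (running +46.4749)
  i=5: 1.1965·-0.9574 − 4.3401·-5.2219 = +21.5181 (running +67.9931)
  i=6: 4.3401·3.3626 − 3.4227·-0.9574 = +17.8710 (running +85.8641)
Area = |Σ|/2 = |85.8641|/2 = 42.9320

Area at t=0.839: 42.9320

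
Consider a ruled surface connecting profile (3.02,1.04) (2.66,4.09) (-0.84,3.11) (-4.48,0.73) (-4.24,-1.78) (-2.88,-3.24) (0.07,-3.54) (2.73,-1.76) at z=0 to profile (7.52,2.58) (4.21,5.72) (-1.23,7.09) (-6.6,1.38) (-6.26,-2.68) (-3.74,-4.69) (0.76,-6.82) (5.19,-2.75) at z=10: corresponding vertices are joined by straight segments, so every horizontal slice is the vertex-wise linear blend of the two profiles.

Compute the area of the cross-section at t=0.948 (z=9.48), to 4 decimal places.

Cross-section at t=0.948: each vertex is (1-t)·p0[i] + t·p1[i].
  v1: (1-0.948)·(3.02,1.04) + 0.948·(7.52,2.58) = (7.2860,2.4999)
  v2: (1-0.948)·(2.66,4.09) + 0.948·(4.21,5.72) = (4.1294,5.6352)
  v3: (1-0.948)·(-0.84,3.11) + 0.948·(-1.23,7.09) = (-1.2097,6.8830)
  v4: (1-0.948)·(-4.48,0.73) + 0.948·(-6.6,1.38) = (-6.4898,1.3462)
  v5: (1-0.948)·(-4.24,-1.78) + 0.948·(-6.26,-2.68) = (-6.1550,-2.6332)
  v6: (1-0.948)·(-2.88,-3.24) + 0.948·(-3.74,-4.69) = (-3.6953,-4.6146)
  v7: (1-0.948)·(0.07,-3.54) + 0.948·(0.76,-6.82) = (0.7241,-6.6494)
  v8: (1-0.948)·(2.73,-1.76) + 0.948·(5.19,-2.75) = (5.0621,-2.6985)
Shoelace sum Σ(x_i·y_{i+1} − x_{i+1}·y_i):
  i=1: 7.2860·5.6352 − 4.1294·2.4999 = +30.7352 (running +30.7352)
  i=2: 4.1294·6.8830 − -1.2097·5.6352 = +35.2399 (running +65.9751)
  i=3: -1.2097·1.3462 − -6.4898·6.8830 = +43.0408 (running +109.0158)
  i=4: -6.4898·-2.6332 − -6.1550·1.3462 = +25.3746 (running +134.3905)
  i=5: -6.1550·-4.6146 − -3.6953·-2.6332 = +18.6723 (running +153.0627)
  i=6: -3.6953·-6.6494 − 0.7241·-4.6146 = +27.9131 (running +180.9758)
  i=7: 0.7241·-2.6985 − 5.0621·-6.6494 = +31.7059 (running +212.6818)
  i=8: 5.0621·2.4999 − 7.2860·-2.6985 = +32.3162 (running +244.9980)
Area = |Σ|/2 = |244.9980|/2 = 122.4990

Area at t=0.948: 122.4990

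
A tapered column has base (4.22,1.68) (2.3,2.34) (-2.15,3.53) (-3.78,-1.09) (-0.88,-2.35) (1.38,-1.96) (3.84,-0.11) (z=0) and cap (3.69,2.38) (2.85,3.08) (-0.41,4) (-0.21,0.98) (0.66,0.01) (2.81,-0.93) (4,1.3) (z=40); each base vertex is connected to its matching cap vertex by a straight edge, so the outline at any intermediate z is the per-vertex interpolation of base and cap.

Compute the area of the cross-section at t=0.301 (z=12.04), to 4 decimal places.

Cross-section at t=0.301: each vertex is (1-t)·p0[i] + t·p1[i].
  v1: (1-0.301)·(4.22,1.68) + 0.301·(3.69,2.38) = (4.0605,1.8907)
  v2: (1-0.301)·(2.3,2.34) + 0.301·(2.85,3.08) = (2.4656,2.5627)
  v3: (1-0.301)·(-2.15,3.53) + 0.301·(-0.41,4) = (-1.6263,3.6715)
  v4: (1-0.301)·(-3.78,-1.09) + 0.301·(-0.21,0.98) = (-2.7054,-0.4669)
  v5: (1-0.301)·(-0.88,-2.35) + 0.301·(0.66,0.01) = (-0.4165,-1.6396)
  v6: (1-0.301)·(1.38,-1.96) + 0.301·(2.81,-0.93) = (1.8104,-1.6500)
  v7: (1-0.301)·(3.84,-0.11) + 0.301·(4,1.3) = (3.8882,0.3144)
Shoelace sum Σ(x_i·y_{i+1} − x_{i+1}·y_i):
  i=1: 4.0605·2.5627 − 2.4656·1.8907 = +5.7443 (running +5.7443)
  i=2: 2.4656·3.6715 − -1.6263·2.5627 = +13.2199 (running +18.9642)
  i=3: -1.6263·-0.4669 − -2.7054·3.6715 = +10.6923 (running +29.6564)
  i=4: -2.7054·-1.6396 − -0.4165·-0.4669 = +4.2415 (running +33.8979)
  i=5: -0.4165·-1.6500 − 1.8104·-1.6396 = +3.6556 (running +37.5535)
  i=6: 1.8104·0.3144 − 3.8882·-1.6500 = +6.9846 (running +44.5381)
  i=7: 3.8882·1.8907 − 4.0605·0.3144 = +6.0747 (running +50.6128)
Area = |Σ|/2 = |50.6128|/2 = 25.3064

Area at t=0.301: 25.3064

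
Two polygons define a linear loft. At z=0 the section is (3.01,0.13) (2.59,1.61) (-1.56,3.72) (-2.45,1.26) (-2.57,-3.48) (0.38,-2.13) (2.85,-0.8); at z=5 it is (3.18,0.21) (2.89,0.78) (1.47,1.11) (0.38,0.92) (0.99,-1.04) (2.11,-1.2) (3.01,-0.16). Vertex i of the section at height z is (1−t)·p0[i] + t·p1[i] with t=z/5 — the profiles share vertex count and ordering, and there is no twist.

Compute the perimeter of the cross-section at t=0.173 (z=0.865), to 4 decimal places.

Perimeter at t=0.173: 18.2423

Cross-section at t=0.173: each vertex is (1-t)·p0[i] + t·p1[i].
  v1: (1-0.173)·(3.01,0.13) + 0.173·(3.18,0.21) = (3.0394,0.1438)
  v2: (1-0.173)·(2.59,1.61) + 0.173·(2.89,0.78) = (2.6419,1.4664)
  v3: (1-0.173)·(-1.56,3.72) + 0.173·(1.47,1.11) = (-1.0358,3.2685)
  v4: (1-0.173)·(-2.45,1.26) + 0.173·(0.38,0.92) = (-1.9604,1.2012)
  v5: (1-0.173)·(-2.57,-3.48) + 0.173·(0.99,-1.04) = (-1.9541,-3.0579)
  v6: (1-0.173)·(0.38,-2.13) + 0.173·(2.11,-1.2) = (0.6793,-1.9691)
  v7: (1-0.173)·(2.85,-0.8) + 0.173·(3.01,-0.16) = (2.8777,-0.6893)
Perimeter = Σ |v_{i+1} − v_i|:
  edge 1→2: √(-0.3975² + 1.3226²) = 1.3810 (running 1.3810)
  edge 2→3: √(-3.6777² + 1.8021²) = 4.0955 (running 5.4765)
  edge 3→4: √(-0.9246² + -2.0673²) = 2.2646 (running 7.7411)
  edge 4→5: √(0.0063² + -4.2591²) = 4.2591 (running 12.0002)
  edge 5→6: √(2.6334² + 1.0888²) = 2.8496 (running 14.8498)
  edge 6→7: √(2.1984² + 1.2798²) = 2.5438 (running 17.3936)
  edge 7→1: √(0.1617² + 0.8331²) = 0.8487 (running 18.2423)
Perimeter = 18.2423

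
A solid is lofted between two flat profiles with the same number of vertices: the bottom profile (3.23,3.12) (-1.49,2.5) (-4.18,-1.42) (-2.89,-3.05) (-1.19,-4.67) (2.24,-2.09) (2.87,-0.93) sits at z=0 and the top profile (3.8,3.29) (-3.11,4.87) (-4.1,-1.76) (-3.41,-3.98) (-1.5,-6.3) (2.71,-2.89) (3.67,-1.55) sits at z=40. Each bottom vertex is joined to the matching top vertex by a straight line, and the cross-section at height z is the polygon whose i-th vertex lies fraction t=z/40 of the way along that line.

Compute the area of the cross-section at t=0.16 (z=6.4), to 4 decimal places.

Cross-section at t=0.16: each vertex is (1-t)·p0[i] + t·p1[i].
  v1: (1-0.16)·(3.23,3.12) + 0.16·(3.8,3.29) = (3.3212,3.1472)
  v2: (1-0.16)·(-1.49,2.5) + 0.16·(-3.11,4.87) = (-1.7492,2.8792)
  v3: (1-0.16)·(-4.18,-1.42) + 0.16·(-4.1,-1.76) = (-4.1672,-1.4744)
  v4: (1-0.16)·(-2.89,-3.05) + 0.16·(-3.41,-3.98) = (-2.9732,-3.1988)
  v5: (1-0.16)·(-1.19,-4.67) + 0.16·(-1.5,-6.3) = (-1.2396,-4.9308)
  v6: (1-0.16)·(2.24,-2.09) + 0.16·(2.71,-2.89) = (2.3152,-2.2180)
  v7: (1-0.16)·(2.87,-0.93) + 0.16·(3.67,-1.55) = (2.9980,-1.0292)
Shoelace sum Σ(x_i·y_{i+1} − x_{i+1}·y_i):
  i=1: 3.3212·2.8792 − -1.7492·3.1472 = +15.0675 (running +15.0675)
  i=2: -1.7492·-1.4744 − -4.1672·2.8792 = +14.5772 (running +29.6447)
  i=3: -4.1672·-3.1988 − -2.9732·-1.4744 = +8.9464 (running +38.5911)
  i=4: -2.9732·-4.9308 − -1.2396·-3.1988 = +10.6950 (running +49.2861)
  i=5: -1.2396·-2.2180 − 2.3152·-4.9308 = +14.1652 (running +63.4513)
  i=6: 2.3152·-1.0292 − 2.9980·-2.2180 = +4.2668 (running +67.7181)
  i=7: 2.9980·3.1472 − 3.3212·-1.0292 = +12.8535 (running +80.5715)
Area = |Σ|/2 = |80.5715|/2 = 40.2858

Area at t=0.16: 40.2858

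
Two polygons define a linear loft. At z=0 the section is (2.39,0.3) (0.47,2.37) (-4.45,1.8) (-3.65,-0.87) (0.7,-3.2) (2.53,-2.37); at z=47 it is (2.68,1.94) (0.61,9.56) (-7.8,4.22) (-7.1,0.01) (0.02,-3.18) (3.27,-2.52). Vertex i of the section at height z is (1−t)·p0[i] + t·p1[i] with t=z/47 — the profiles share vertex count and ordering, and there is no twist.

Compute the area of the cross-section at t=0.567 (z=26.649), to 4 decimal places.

Cross-section at t=0.567: each vertex is (1-t)·p0[i] + t·p1[i].
  v1: (1-0.567)·(2.39,0.3) + 0.567·(2.68,1.94) = (2.5544,1.2299)
  v2: (1-0.567)·(0.47,2.37) + 0.567·(0.61,9.56) = (0.5494,6.4467)
  v3: (1-0.567)·(-4.45,1.8) + 0.567·(-7.8,4.22) = (-6.3494,3.1721)
  v4: (1-0.567)·(-3.65,-0.87) + 0.567·(-7.1,0.01) = (-5.6061,-0.3710)
  v5: (1-0.567)·(0.7,-3.2) + 0.567·(0.02,-3.18) = (0.3144,-3.1887)
  v6: (1-0.567)·(2.53,-2.37) + 0.567·(3.27,-2.52) = (2.9496,-2.4550)
Shoelace sum Σ(x_i·y_{i+1} − x_{i+1}·y_i):
  i=1: 2.5544·6.4467 − 0.5494·1.2299 = +15.7920 (running +15.7920)
  i=2: 0.5494·3.1721 − -6.3494·6.4467 = +42.6759 (running +58.4679)
  i=3: -6.3494·-0.3710 − -5.6061·3.1721 = +20.1394 (running +78.6073)
  i=4: -5.6061·-3.1887 − 0.3144·-0.3710 = +17.9928 (running +96.6001)
  i=5: 0.3144·-2.4550 − 2.9496·-3.1887 = +8.6332 (running +105.2334)
  i=6: 2.9496·1.2299 − 2.5544·-2.4550 = +9.8989 (running +115.1322)
Area = |Σ|/2 = |115.1322|/2 = 57.5661

Area at t=0.567: 57.5661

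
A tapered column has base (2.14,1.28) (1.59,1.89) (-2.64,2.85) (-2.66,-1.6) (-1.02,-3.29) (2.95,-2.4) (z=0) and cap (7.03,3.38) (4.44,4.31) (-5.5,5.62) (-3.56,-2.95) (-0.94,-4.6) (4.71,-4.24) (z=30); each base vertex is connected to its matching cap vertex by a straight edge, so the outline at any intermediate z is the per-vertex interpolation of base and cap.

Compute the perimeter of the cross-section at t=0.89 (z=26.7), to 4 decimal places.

Cross-section at t=0.89: each vertex is (1-t)·p0[i] + t·p1[i].
  v1: (1-0.89)·(2.14,1.28) + 0.89·(7.03,3.38) = (6.4921,3.1490)
  v2: (1-0.89)·(1.59,1.89) + 0.89·(4.44,4.31) = (4.1265,4.0438)
  v3: (1-0.89)·(-2.64,2.85) + 0.89·(-5.5,5.62) = (-5.1854,5.3153)
  v4: (1-0.89)·(-2.66,-1.6) + 0.89·(-3.56,-2.95) = (-3.4610,-2.8015)
  v5: (1-0.89)·(-1.02,-3.29) + 0.89·(-0.94,-4.6) = (-0.9488,-4.4559)
  v6: (1-0.89)·(2.95,-2.4) + 0.89·(4.71,-4.24) = (4.5164,-4.0376)
Perimeter = Σ |v_{i+1} − v_i|:
  edge 1→2: √(-2.3656² + 0.8948²) = 2.5292 (running 2.5292)
  edge 2→3: √(-9.3119² + 1.2715²) = 9.3983 (running 11.9275)
  edge 3→4: √(1.7244² + -8.1168²) = 8.2980 (running 20.2254)
  edge 4→5: √(2.5122² + -1.6544²) = 3.0080 (running 23.2335)
  edge 5→6: √(5.4652² + 0.4183²) = 5.4812 (running 28.7146)
  edge 6→1: √(1.9757² + 7.1866²) = 7.4532 (running 36.1679)
Perimeter = 36.1679

Perimeter at t=0.89: 36.1679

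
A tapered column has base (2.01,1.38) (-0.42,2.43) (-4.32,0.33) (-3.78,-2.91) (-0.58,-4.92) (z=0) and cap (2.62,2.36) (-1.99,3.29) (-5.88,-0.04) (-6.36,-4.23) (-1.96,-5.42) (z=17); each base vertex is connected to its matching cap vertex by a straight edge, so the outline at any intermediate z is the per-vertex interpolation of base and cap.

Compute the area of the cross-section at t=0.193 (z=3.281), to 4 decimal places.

Cross-section at t=0.193: each vertex is (1-t)·p0[i] + t·p1[i].
  v1: (1-0.193)·(2.01,1.38) + 0.193·(2.62,2.36) = (2.1277,1.5691)
  v2: (1-0.193)·(-0.42,2.43) + 0.193·(-1.99,3.29) = (-0.7230,2.5960)
  v3: (1-0.193)·(-4.32,0.33) + 0.193·(-5.88,-0.04) = (-4.6211,0.2586)
  v4: (1-0.193)·(-3.78,-2.91) + 0.193·(-6.36,-4.23) = (-4.2779,-3.1648)
  v5: (1-0.193)·(-0.58,-4.92) + 0.193·(-1.96,-5.42) = (-0.8463,-5.0165)
Shoelace sum Σ(x_i·y_{i+1} − x_{i+1}·y_i):
  i=1: 2.1277·2.5960 − -0.7230·1.5691 = +6.6580 (running +6.6580)
  i=2: -0.7230·0.2586 − -4.6211·2.5960 = +11.8093 (running +18.4673)
  i=3: -4.6211·-3.1648 − -4.2779·0.2586 = +15.7308 (running +34.1982)
  i=4: -4.2779·-5.0165 − -0.8463·-3.1648 = +18.7818 (running +52.9800)
  i=5: -0.8463·1.5691 − 2.1277·-5.0165 = +9.3457 (running +62.3257)
Area = |Σ|/2 = |62.3257|/2 = 31.1629

Area at t=0.193: 31.1629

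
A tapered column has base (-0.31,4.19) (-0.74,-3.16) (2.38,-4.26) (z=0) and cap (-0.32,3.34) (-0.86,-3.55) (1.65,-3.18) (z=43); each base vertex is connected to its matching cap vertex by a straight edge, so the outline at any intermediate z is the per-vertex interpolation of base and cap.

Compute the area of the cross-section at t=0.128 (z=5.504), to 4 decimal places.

Area at t=0.128: 11.2920

Cross-section at t=0.128: each vertex is (1-t)·p0[i] + t·p1[i].
  v1: (1-0.128)·(-0.31,4.19) + 0.128·(-0.32,3.34) = (-0.3113,4.0812)
  v2: (1-0.128)·(-0.74,-3.16) + 0.128·(-0.86,-3.55) = (-0.7554,-3.2099)
  v3: (1-0.128)·(2.38,-4.26) + 0.128·(1.65,-3.18) = (2.2866,-4.1218)
Shoelace sum Σ(x_i·y_{i+1} − x_{i+1}·y_i):
  i=1: -0.3113·-3.2099 − -0.7554·4.0812 = +4.0820 (running +4.0820)
  i=2: -0.7554·-4.1218 − 2.2866·-3.2099 = +10.4531 (running +14.5350)
  i=3: 2.2866·4.0812 − -0.3113·-4.1218 = +8.0489 (running +22.5839)
Area = |Σ|/2 = |22.5839|/2 = 11.2920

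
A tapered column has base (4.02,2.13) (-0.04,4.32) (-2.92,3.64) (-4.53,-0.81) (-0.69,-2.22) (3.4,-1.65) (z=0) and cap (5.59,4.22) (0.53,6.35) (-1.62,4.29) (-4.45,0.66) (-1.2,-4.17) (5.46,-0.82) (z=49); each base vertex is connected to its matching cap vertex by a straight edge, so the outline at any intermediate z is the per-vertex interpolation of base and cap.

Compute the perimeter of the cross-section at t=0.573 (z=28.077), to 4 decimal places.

Cross-section at t=0.573: each vertex is (1-t)·p0[i] + t·p1[i].
  v1: (1-0.573)·(4.02,2.13) + 0.573·(5.59,4.22) = (4.9196,3.3276)
  v2: (1-0.573)·(-0.04,4.32) + 0.573·(0.53,6.35) = (0.2866,5.4832)
  v3: (1-0.573)·(-2.92,3.64) + 0.573·(-1.62,4.29) = (-2.1751,4.0125)
  v4: (1-0.573)·(-4.53,-0.81) + 0.573·(-4.45,0.66) = (-4.4842,0.0323)
  v5: (1-0.573)·(-0.69,-2.22) + 0.573·(-1.2,-4.17) = (-0.9822,-3.3373)
  v6: (1-0.573)·(3.4,-1.65) + 0.573·(5.46,-0.82) = (4.5804,-1.1744)
Perimeter = Σ |v_{i+1} − v_i|:
  edge 1→2: √(-4.6330² + 2.1556²) = 5.1099 (running 5.1099)
  edge 2→3: √(-2.4617² + -1.4707²) = 2.8676 (running 7.9775)
  edge 3→4: √(-2.3091² + -3.9801²) = 4.6014 (running 12.5790)
  edge 4→5: √(3.5019² + -3.3697²) = 4.8598 (running 17.4388)
  edge 5→6: √(5.5626² + 2.1629²) = 5.9683 (running 23.4071)
  edge 6→1: √(0.3392² + 4.5020²) = 4.5147 (running 27.9219)
Perimeter = 27.9219

Perimeter at t=0.573: 27.9219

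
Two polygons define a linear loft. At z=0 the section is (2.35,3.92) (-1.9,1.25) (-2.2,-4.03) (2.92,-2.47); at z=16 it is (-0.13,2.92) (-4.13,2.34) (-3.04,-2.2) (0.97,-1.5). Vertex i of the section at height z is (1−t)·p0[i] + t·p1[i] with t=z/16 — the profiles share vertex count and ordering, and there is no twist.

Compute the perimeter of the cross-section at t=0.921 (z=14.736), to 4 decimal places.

Perimeter at t=0.921: 17.6554

Cross-section at t=0.921: each vertex is (1-t)·p0[i] + t·p1[i].
  v1: (1-0.921)·(2.35,3.92) + 0.921·(-0.13,2.92) = (0.0659,2.9990)
  v2: (1-0.921)·(-1.9,1.25) + 0.921·(-4.13,2.34) = (-3.9538,2.2539)
  v3: (1-0.921)·(-2.2,-4.03) + 0.921·(-3.04,-2.2) = (-2.9736,-2.3446)
  v4: (1-0.921)·(2.92,-2.47) + 0.921·(0.97,-1.5) = (1.1240,-1.5766)
Perimeter = Σ |v_{i+1} − v_i|:
  edge 1→2: √(-4.0198² + -0.7451²) = 4.0882 (running 4.0882)
  edge 2→3: √(0.9802² + -4.5985²) = 4.7018 (running 8.7900)
  edge 3→4: √(4.0977² + 0.7679²) = 4.1690 (running 12.9590)
  edge 4→1: √(-1.0581² + 4.5756²) = 4.6964 (running 17.6554)
Perimeter = 17.6554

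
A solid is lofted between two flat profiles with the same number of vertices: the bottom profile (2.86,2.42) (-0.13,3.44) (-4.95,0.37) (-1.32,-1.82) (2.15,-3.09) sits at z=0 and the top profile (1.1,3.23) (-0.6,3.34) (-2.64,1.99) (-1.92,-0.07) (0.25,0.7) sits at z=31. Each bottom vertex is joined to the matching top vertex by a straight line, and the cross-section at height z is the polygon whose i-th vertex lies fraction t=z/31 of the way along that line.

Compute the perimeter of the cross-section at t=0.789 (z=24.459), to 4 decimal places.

Cross-section at t=0.789: each vertex is (1-t)·p0[i] + t·p1[i].
  v1: (1-0.789)·(2.86,2.42) + 0.789·(1.1,3.23) = (1.4714,3.0591)
  v2: (1-0.789)·(-0.13,3.44) + 0.789·(-0.6,3.34) = (-0.5008,3.3611)
  v3: (1-0.789)·(-4.95,0.37) + 0.789·(-2.64,1.99) = (-3.1274,1.6482)
  v4: (1-0.789)·(-1.32,-1.82) + 0.789·(-1.92,-0.07) = (-1.7934,-0.4392)
  v5: (1-0.789)·(2.15,-3.09) + 0.789·(0.25,0.7) = (0.6509,-0.0997)
Perimeter = Σ |v_{i+1} − v_i|:
  edge 1→2: √(-1.9722² + 0.3020²) = 1.9952 (running 1.9952)
  edge 2→3: √(-2.6266² + -1.7129²) = 3.1358 (running 5.1309)
  edge 3→4: √(1.3340² + -2.0874²) = 2.4773 (running 7.6082)
  edge 4→5: √(2.4443² + 0.3396²) = 2.4678 (running 10.0760)
  edge 5→1: √(0.8205² + 3.1588²) = 3.2636 (running 13.3396)
Perimeter = 13.3396

Perimeter at t=0.789: 13.3396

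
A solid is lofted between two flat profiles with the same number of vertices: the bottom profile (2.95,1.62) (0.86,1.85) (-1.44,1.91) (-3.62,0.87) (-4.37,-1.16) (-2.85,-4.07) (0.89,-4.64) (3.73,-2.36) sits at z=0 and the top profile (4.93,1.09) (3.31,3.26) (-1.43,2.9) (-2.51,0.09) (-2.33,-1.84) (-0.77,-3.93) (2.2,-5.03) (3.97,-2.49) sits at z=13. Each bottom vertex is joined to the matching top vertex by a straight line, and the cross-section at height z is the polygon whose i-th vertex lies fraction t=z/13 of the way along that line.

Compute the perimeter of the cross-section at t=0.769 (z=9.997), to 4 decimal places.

Cross-section at t=0.769: each vertex is (1-t)·p0[i] + t·p1[i].
  v1: (1-0.769)·(2.95,1.62) + 0.769·(4.93,1.09) = (4.4726,1.2124)
  v2: (1-0.769)·(0.86,1.85) + 0.769·(3.31,3.26) = (2.7441,2.9343)
  v3: (1-0.769)·(-1.44,1.91) + 0.769·(-1.43,2.9) = (-1.4323,2.6713)
  v4: (1-0.769)·(-3.62,0.87) + 0.769·(-2.51,0.09) = (-2.7664,0.2702)
  v5: (1-0.769)·(-4.37,-1.16) + 0.769·(-2.33,-1.84) = (-2.8012,-1.6829)
  v6: (1-0.769)·(-2.85,-4.07) + 0.769·(-0.77,-3.93) = (-1.2505,-3.9623)
  v7: (1-0.769)·(0.89,-4.64) + 0.769·(2.2,-5.03) = (1.8974,-4.9399)
  v8: (1-0.769)·(3.73,-2.36) + 0.769·(3.97,-2.49) = (3.9146,-2.4600)
Perimeter = Σ |v_{i+1} − v_i|:
  edge 1→2: √(-1.7286² + 1.7219²) = 2.4398 (running 2.4398)
  edge 2→3: √(-4.1764² + -0.2630²) = 4.1846 (running 6.6245)
  edge 3→4: √(-1.3341² + -2.4011²) = 2.7469 (running 9.3713)
  edge 4→5: √(-0.0348² + -1.9531²) = 1.9534 (running 11.3247)
  edge 5→6: √(1.5508² + -2.2794²) = 2.7569 (running 14.0817)
  edge 6→7: √(3.1479² + -0.9776²) = 3.2962 (running 17.3778)
  edge 7→8: √(2.0172² + 2.4799²) = 3.1967 (running 20.5745)
  edge 8→1: √(0.5581² + 3.6724²) = 3.7146 (running 24.2891)
Perimeter = 24.2891

Perimeter at t=0.769: 24.2891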